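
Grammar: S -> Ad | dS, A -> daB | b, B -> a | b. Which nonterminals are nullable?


A nonterminal is nullable iff some alternative derives ε (directly, or every symbol in it is nullable)
Nullable: {}


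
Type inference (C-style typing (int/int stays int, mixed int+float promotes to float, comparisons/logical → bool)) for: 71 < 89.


Operand types: int < int
Rule: comparison yields bool
Result type: bool


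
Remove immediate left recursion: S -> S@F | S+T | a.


Left-recursive alternatives: S@F, S+T; non-recursive: a
Introduce S': S -> aS', S' -> @FS' | +TS' | ε


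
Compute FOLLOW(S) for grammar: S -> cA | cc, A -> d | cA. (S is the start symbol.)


$ ∈ FOLLOW(S). For each A -> αBβ: add FIRST(β)\{ε} to FOLLOW(B); if β nullable, add FOLLOW(A).
FOLLOW(S) = {$}


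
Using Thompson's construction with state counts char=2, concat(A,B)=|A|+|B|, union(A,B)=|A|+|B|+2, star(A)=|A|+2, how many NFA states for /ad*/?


Syntax tree has 2 char leaf(s), 0 union(s), 1 star(s)
chars contribute 2×2 = 4; each union adds +2; each star adds +2
Total: 4 + 0 + 2 = 6 states


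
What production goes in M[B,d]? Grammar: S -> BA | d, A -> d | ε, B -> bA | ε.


For [B, d]: ε is nullable and 'd' ∈ FOLLOW(B)
Entry: B -> ε


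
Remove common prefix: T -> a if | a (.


Common prefix: 'a'
Factored: T -> a T', T' -> if | (


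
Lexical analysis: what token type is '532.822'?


Pattern: digits with a decimal point
Type: FLOAT_LITERAL


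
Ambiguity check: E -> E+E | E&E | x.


'x+x&x' has two parse trees (no precedence encoded between + and &)
Ambiguous


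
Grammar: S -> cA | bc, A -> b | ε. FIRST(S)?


Per alternative of S: FIRST(cA) = {c}; FIRST(bc) = {b}
FIRST(S) = {b, c}


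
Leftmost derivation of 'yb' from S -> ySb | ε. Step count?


Derivation: S => ySb => yb
Steps: 2


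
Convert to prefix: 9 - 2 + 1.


left-to-right (same/higher precedence on left): tree is (+ (- 9 2) 1)
Prefix: + - 9 2 1


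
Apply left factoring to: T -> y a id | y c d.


Common prefix: 'y'
Factored: T -> y T', T' -> a id | c d


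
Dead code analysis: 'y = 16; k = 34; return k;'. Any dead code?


y is assigned but never read
Dead: 'y = 16'


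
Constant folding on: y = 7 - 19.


7 - 19 = -12 at compile time
Optimized: y = -12


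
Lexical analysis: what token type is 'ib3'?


Pattern: letter/underscore followed by alphanumerics, not a keyword
Type: IDENTIFIER


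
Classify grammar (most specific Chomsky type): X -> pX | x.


Right-linear: every RHS is a terminal or a terminal followed by one nonterminal
Classification: Type 3 (Regular)


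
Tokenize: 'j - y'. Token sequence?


Scan left to right, longest-match per lexeme
Tokens: ID(j), OP(-), ID(y)


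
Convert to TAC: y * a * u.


Break into single-operator statements:
t1 = y * a
t2 = t1 * u


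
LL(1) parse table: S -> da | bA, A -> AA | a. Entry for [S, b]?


For [S, b]: 'b' ∈ FIRST(bA)
Entry: S -> bA


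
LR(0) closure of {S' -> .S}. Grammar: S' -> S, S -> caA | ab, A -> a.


Start: S' -> .S
For each item with dot before a nonterminal B, add B -> .γ for every B-production
Closure: [S' -> .S, S -> .caA, S -> .ab]


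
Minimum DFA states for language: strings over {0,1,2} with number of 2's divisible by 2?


Track (count of 2) mod 2: states 0..1, accept at 0
Minimal DFA: 2 states


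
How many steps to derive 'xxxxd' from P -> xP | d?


Derivation: P => xP => xxP => xxxP => xxxxP => xxxxd
Steps: 5


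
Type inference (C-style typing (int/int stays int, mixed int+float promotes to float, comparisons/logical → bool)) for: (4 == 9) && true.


Operand types: bool && bool
Rule: logical operators take bool operands and yield bool
Result type: bool


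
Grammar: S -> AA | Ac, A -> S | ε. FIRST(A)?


Per alternative of A: FIRST(S) = {c, ε}; FIRST(ε) = {ε}
FIRST(A) = {c, ε}


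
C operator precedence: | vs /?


'/' is multiplicative (level 10); '|' is bitwise OR (level 3)
Higher level binds tighter
'/' has higher precedence than '|'


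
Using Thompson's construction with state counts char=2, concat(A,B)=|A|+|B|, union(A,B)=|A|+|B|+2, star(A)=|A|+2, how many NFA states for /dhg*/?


Syntax tree has 3 char leaf(s), 0 union(s), 1 star(s)
chars contribute 3×2 = 6; each union adds +2; each star adds +2
Total: 6 + 0 + 2 = 8 states


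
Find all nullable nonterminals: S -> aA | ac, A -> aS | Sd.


A nonterminal is nullable iff some alternative derives ε (directly, or every symbol in it is nullable)
Nullable: {}


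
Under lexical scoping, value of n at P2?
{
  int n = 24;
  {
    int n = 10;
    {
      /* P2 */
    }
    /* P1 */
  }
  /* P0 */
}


P2's block does not declare n; resolves to the enclosing declaration at depth 1
n = 10


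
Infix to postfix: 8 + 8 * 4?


* has higher precedence, evaluate 8*4 first
Postfix: 8 8 4 * +


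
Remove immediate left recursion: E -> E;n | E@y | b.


Left-recursive alternatives: E;n, E@y; non-recursive: b
Introduce E': E -> bE', E' -> ;nE' | @yE' | ε


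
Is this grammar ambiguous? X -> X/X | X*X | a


'a/a*a' has two parse trees (no precedence encoded between / and *)
Ambiguous


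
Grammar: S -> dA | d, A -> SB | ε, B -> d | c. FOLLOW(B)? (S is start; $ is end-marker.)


$ ∈ FOLLOW(S). For each A -> αBβ: add FIRST(β)\{ε} to FOLLOW(B); if β nullable, add FOLLOW(A).
FOLLOW(B) = {$, c, d}


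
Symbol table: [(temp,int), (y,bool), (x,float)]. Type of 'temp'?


Lookup 'temp' → type int


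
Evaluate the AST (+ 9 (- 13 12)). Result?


Evaluate inner: (- 13 12) = 1
Evaluate root: (+ 9 1) = 10
Result: 10


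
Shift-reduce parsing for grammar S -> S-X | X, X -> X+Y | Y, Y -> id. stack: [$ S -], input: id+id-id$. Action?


no handle ('S-' is not any RHS); shift 'id'
Action: shift


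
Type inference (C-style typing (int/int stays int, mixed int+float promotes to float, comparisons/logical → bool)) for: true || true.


Operand types: bool || bool
Rule: logical operators take bool operands and yield bool
Result type: bool


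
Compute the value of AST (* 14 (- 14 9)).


Evaluate inner: (- 14 9) = 5
Evaluate root: (* 14 5) = 70
Result: 70


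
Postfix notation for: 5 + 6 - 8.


Left to right (same or higher precedence on left)
Postfix: 5 6 + 8 -


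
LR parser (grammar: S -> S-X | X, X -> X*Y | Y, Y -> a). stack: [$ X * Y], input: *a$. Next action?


handle 'X*Y' on top
Action: reduce (X -> X*Y)


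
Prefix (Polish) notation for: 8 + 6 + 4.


left-to-right (same/higher precedence on left): tree is (+ (+ 8 6) 4)
Prefix: + + 8 6 4


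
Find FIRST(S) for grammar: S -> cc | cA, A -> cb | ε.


Per alternative of S: FIRST(cc) = {c}; FIRST(cA) = {c}
FIRST(S) = {c}


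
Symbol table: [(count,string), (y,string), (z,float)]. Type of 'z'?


Lookup 'z' → type float


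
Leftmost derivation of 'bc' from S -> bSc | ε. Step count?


Derivation: S => bSc => bc
Steps: 2


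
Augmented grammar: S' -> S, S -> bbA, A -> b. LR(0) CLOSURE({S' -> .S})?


Start: S' -> .S
For each item with dot before a nonterminal B, add B -> .γ for every B-production
Closure: [S' -> .S, S -> .bbA]


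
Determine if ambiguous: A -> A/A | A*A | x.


'x/x*x' has two parse trees (no precedence encoded between / and *)
Ambiguous


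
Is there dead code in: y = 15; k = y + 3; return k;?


y is read by k's definition; k is returned
No dead code


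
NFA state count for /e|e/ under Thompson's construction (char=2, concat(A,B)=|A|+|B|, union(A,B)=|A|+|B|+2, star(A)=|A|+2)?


Syntax tree has 2 char leaf(s), 1 union(s), 0 star(s)
chars contribute 2×2 = 4; each union adds +2; each star adds +2
Total: 4 + 2 + 0 = 6 states


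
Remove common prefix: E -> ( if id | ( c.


Common prefix: '('
Factored: E -> ( E', E' -> if id | c


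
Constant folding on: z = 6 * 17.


6 * 17 = 102 at compile time
Optimized: z = 102


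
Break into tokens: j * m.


Scan left to right, longest-match per lexeme
Tokens: ID(j), OP(*), ID(m)


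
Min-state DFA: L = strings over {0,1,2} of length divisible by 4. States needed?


Track length mod 4: states 0..3, accept at 0
Minimal DFA: 4 states


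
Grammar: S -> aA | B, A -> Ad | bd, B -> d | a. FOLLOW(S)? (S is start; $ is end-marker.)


$ ∈ FOLLOW(S). For each A -> αBβ: add FIRST(β)\{ε} to FOLLOW(B); if β nullable, add FOLLOW(A).
FOLLOW(S) = {$}


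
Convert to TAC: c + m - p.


Break into single-operator statements:
t1 = c + m
t2 = t1 - p


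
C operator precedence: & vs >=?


'>=' is relational (level 7); '&' is bitwise AND (level 5)
Higher level binds tighter
'>=' has higher precedence than '&'


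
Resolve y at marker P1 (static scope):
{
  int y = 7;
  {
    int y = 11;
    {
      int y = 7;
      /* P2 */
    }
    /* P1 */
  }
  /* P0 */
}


y declared in the same block as P1
y = 11


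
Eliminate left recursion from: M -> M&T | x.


Left-recursive alternatives: M&T; non-recursive: x
Introduce M': M -> xM', M' -> &TM' | ε


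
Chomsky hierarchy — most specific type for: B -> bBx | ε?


Single nonterminal LHS, but b^n x^n is not regular
Classification: Type 2 (Context-Free)


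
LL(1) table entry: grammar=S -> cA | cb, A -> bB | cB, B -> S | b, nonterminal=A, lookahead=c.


For [A, c]: 'c' ∈ FIRST(cB)
Entry: A -> cB


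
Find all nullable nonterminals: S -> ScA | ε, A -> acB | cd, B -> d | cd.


A nonterminal is nullable iff some alternative derives ε (directly, or every symbol in it is nullable)
Nullable: {S}


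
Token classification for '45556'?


Pattern: digits only
Type: INTEGER_LITERAL


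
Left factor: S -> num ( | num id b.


Common prefix: 'num'
Factored: S -> num S', S' -> ( | id b


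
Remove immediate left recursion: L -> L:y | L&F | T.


Left-recursive alternatives: L:y, L&F; non-recursive: T
Introduce L': L -> TL', L' -> :yL' | &FL' | ε


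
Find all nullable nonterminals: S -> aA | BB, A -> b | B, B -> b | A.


A nonterminal is nullable iff some alternative derives ε (directly, or every symbol in it is nullable)
Nullable: {}


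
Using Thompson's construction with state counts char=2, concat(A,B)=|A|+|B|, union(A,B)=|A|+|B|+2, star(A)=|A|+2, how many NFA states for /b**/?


Syntax tree has 1 char leaf(s), 0 union(s), 2 star(s)
chars contribute 1×2 = 2; each union adds +2; each star adds +2
Total: 2 + 0 + 4 = 6 states


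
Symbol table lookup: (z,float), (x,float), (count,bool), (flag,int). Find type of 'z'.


Lookup 'z' → type float


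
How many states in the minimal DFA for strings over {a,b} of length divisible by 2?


Track length mod 2: states 0..1, accept at 0
Minimal DFA: 2 states


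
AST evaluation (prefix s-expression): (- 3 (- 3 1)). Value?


Evaluate inner: (- 3 1) = 2
Evaluate root: (- 3 2) = 1
Result: 1


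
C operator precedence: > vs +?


'+' is additive (level 9); '>' is relational (level 7)
Higher level binds tighter
'+' has higher precedence than '>'


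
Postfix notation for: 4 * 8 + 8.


Left to right (same or higher precedence on left)
Postfix: 4 8 * 8 +


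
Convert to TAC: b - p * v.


Break into single-operator statements:
t1 = p * v
t2 = b - t1


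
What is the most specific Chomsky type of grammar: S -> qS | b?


Right-linear: every RHS is a terminal or a terminal followed by one nonterminal
Classification: Type 3 (Regular)


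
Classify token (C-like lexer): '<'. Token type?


Pattern: operator symbol
Type: OPERATOR


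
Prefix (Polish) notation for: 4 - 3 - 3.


left-to-right (same/higher precedence on left): tree is (- (- 4 3) 3)
Prefix: - - 4 3 3


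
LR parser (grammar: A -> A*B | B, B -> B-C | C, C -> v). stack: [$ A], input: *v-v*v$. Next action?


shift '*' to continue A -> A*B
Action: shift


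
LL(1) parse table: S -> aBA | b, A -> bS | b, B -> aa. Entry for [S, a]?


For [S, a]: 'a' ∈ FIRST(aBA)
Entry: S -> aBA


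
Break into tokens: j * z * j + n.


Scan left to right, longest-match per lexeme
Tokens: ID(j), OP(*), ID(z), OP(*), ID(j), OP(+), ID(n)


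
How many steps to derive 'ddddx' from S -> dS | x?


Derivation: S => dS => ddS => dddS => ddddS => ddddx
Steps: 5


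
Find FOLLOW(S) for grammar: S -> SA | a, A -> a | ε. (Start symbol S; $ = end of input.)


$ ∈ FOLLOW(S). For each A -> αBβ: add FIRST(β)\{ε} to FOLLOW(B); if β nullable, add FOLLOW(A).
FOLLOW(S) = {$, a}


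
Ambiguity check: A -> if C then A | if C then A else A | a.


dangling else: 'if C then if C then a else a' parses two ways
Ambiguous


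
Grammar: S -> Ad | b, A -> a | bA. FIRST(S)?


Per alternative of S: FIRST(Ad) = {a, b}; FIRST(b) = {b}
FIRST(S) = {a, b}


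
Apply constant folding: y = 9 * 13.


9 * 13 = 117 at compile time
Optimized: y = 117


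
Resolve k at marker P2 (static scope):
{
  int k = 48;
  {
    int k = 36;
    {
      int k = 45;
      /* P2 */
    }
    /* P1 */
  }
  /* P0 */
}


k declared in the same block as P2
k = 45


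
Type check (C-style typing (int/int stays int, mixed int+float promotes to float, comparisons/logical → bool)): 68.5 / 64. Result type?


Operand types: float / int
Rule: mixed int/float promotes to float; int/int stays int
Result type: float


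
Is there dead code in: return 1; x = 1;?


statement follows a return and is unreachable
Dead: 'x = 1'


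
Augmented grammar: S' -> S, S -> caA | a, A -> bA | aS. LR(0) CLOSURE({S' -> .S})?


Start: S' -> .S
For each item with dot before a nonterminal B, add B -> .γ for every B-production
Closure: [S' -> .S, S -> .caA, S -> .a]


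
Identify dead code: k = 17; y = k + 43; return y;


k is read by y's definition; y is returned
No dead code


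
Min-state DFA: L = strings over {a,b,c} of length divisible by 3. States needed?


Track length mod 3: states 0..2, accept at 0
Minimal DFA: 3 states


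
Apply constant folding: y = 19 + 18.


19 + 18 = 37 at compile time
Optimized: y = 37


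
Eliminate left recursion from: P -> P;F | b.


Left-recursive alternatives: P;F; non-recursive: b
Introduce P': P -> bP', P' -> ;FP' | ε


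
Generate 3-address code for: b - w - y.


Break into single-operator statements:
t1 = b - w
t2 = t1 - y


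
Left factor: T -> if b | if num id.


Common prefix: 'if'
Factored: T -> if T', T' -> b | num id


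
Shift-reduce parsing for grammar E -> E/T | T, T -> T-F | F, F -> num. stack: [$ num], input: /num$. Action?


'num' on top is the handle for F -> num
Action: reduce (F -> num)


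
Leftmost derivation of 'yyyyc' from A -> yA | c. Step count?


Derivation: A => yA => yyA => yyyA => yyyyA => yyyyc
Steps: 5


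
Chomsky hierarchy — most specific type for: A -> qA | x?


Right-linear: every RHS is a terminal or a terminal followed by one nonterminal
Classification: Type 3 (Regular)


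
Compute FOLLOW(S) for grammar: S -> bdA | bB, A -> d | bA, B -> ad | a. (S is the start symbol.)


$ ∈ FOLLOW(S). For each A -> αBβ: add FIRST(β)\{ε} to FOLLOW(B); if β nullable, add FOLLOW(A).
FOLLOW(S) = {$}


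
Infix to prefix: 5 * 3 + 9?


left-to-right (same/higher precedence on left): tree is (+ (* 5 3) 9)
Prefix: + * 5 3 9


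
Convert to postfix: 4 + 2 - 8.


Left to right (same or higher precedence on left)
Postfix: 4 2 + 8 -


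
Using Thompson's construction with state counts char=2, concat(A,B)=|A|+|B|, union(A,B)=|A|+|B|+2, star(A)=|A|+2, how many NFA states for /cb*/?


Syntax tree has 2 char leaf(s), 0 union(s), 1 star(s)
chars contribute 2×2 = 4; each union adds +2; each star adds +2
Total: 4 + 0 + 2 = 6 states


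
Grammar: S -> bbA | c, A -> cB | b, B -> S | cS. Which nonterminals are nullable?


A nonterminal is nullable iff some alternative derives ε (directly, or every symbol in it is nullable)
Nullable: {}


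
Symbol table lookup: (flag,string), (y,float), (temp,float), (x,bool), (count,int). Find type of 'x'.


Lookup 'x' → type bool


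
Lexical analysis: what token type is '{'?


Pattern: delimiter/punctuation
Type: PUNCTUATION


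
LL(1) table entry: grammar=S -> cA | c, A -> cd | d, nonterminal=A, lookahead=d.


For [A, d]: 'd' ∈ FIRST(d)
Entry: A -> d


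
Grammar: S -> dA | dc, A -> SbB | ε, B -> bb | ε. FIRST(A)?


Per alternative of A: FIRST(SbB) = {d}; FIRST(ε) = {ε}
FIRST(A) = {d, ε}


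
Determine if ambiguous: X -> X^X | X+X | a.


'a^a+a' has two parse trees (no precedence encoded between ^ and +)
Ambiguous


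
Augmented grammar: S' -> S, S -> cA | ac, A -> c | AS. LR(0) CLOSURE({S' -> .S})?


Start: S' -> .S
For each item with dot before a nonterminal B, add B -> .γ for every B-production
Closure: [S' -> .S, S -> .cA, S -> .ac]


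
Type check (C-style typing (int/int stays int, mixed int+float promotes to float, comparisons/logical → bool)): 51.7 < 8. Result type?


Operand types: float < int
Rule: comparison yields bool
Result type: bool


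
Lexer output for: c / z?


Scan left to right, longest-match per lexeme
Tokens: ID(c), OP(/), ID(z)


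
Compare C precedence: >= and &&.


'>=' is relational (level 7); '&&' is logical AND (level 2)
Higher level binds tighter
'>=' has higher precedence than '&&'


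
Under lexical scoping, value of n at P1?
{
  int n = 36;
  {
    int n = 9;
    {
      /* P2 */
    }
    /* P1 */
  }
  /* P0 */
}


n declared in the same block as P1
n = 9


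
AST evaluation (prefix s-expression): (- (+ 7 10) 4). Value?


Evaluate inner: (+ 7 10) = 17
Evaluate root: (- 17 4) = 13
Result: 13


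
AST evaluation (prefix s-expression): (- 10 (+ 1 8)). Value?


Evaluate inner: (+ 1 8) = 9
Evaluate root: (- 10 9) = 1
Result: 1


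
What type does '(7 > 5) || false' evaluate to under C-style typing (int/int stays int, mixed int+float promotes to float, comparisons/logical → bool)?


Operand types: bool || bool
Rule: logical operators take bool operands and yield bool
Result type: bool


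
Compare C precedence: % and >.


'%' is multiplicative (level 10); '>' is relational (level 7)
Higher level binds tighter
'%' has higher precedence than '>'


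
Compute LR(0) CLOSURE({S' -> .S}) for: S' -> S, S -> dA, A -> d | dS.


Start: S' -> .S
For each item with dot before a nonterminal B, add B -> .γ for every B-production
Closure: [S' -> .S, S -> .dA]


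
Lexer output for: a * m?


Scan left to right, longest-match per lexeme
Tokens: ID(a), OP(*), ID(m)


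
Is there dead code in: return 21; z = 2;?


statement follows a return and is unreachable
Dead: 'z = 2'


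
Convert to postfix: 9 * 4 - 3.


Left to right (same or higher precedence on left)
Postfix: 9 4 * 3 -


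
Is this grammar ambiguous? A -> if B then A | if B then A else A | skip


dangling else: 'if B then if B then skip else skip' parses two ways
Ambiguous


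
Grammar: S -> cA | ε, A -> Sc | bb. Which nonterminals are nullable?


A nonterminal is nullable iff some alternative derives ε (directly, or every symbol in it is nullable)
Nullable: {S}


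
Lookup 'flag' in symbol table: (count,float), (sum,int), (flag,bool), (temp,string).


Lookup 'flag' → type bool


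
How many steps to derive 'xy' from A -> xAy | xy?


Derivation: A => xy
Steps: 1


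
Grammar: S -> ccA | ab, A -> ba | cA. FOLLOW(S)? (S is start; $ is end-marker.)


$ ∈ FOLLOW(S). For each A -> αBβ: add FIRST(β)\{ε} to FOLLOW(B); if β nullable, add FOLLOW(A).
FOLLOW(S) = {$}


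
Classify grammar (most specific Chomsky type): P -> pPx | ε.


Single nonterminal LHS, but p^n x^n is not regular
Classification: Type 2 (Context-Free)


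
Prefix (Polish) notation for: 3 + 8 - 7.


left-to-right (same/higher precedence on left): tree is (- (+ 3 8) 7)
Prefix: - + 3 8 7


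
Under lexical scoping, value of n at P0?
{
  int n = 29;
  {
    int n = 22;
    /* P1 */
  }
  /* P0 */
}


n declared in the same block as P0
n = 29


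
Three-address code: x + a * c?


Break into single-operator statements:
t1 = a * c
t2 = x + t1


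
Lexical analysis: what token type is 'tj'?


Pattern: letter/underscore followed by alphanumerics, not a keyword
Type: IDENTIFIER


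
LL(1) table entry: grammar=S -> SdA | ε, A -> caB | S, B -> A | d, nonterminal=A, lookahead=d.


For [A, d]: 'd' ∈ FIRST(S)
Entry: A -> S


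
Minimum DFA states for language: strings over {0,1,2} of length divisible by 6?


Track length mod 6: states 0..5, accept at 0
Minimal DFA: 6 states


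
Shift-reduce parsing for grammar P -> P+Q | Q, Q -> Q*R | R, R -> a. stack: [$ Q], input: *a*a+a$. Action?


shift '*' to continue Q -> Q*R
Action: shift


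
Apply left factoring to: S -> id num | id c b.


Common prefix: 'id'
Factored: S -> id S', S' -> num | c b


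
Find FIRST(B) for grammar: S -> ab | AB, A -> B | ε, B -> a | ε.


Per alternative of B: FIRST(a) = {a}; FIRST(ε) = {ε}
FIRST(B) = {a, ε}


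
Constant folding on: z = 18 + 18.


18 + 18 = 36 at compile time
Optimized: z = 36


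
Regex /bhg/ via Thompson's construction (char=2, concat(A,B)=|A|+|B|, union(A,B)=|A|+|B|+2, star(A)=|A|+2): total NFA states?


Syntax tree has 3 char leaf(s), 0 union(s), 0 star(s)
chars contribute 3×2 = 6; each union adds +2; each star adds +2
Total: 6 + 0 + 0 = 6 states


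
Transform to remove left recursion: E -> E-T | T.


Left-recursive alternatives: E-T; non-recursive: T
Introduce E': E -> TE', E' -> -TE' | ε


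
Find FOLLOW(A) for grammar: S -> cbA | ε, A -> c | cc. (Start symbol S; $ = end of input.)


$ ∈ FOLLOW(S). For each A -> αBβ: add FIRST(β)\{ε} to FOLLOW(B); if β nullable, add FOLLOW(A).
FOLLOW(A) = {$}


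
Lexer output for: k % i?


Scan left to right, longest-match per lexeme
Tokens: ID(k), OP(%), ID(i)


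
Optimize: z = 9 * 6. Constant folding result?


9 * 6 = 54 at compile time
Optimized: z = 54


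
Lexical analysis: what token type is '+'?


Pattern: operator symbol
Type: OPERATOR


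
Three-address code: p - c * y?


Break into single-operator statements:
t1 = c * y
t2 = p - t1


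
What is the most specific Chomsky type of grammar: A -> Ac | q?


Left-linear: every RHS is a terminal or one nonterminal followed by a terminal
Classification: Type 3 (Regular)


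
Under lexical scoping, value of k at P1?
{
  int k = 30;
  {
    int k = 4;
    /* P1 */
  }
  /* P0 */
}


k declared in the same block as P1
k = 4


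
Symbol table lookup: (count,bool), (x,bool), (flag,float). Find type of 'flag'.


Lookup 'flag' → type float


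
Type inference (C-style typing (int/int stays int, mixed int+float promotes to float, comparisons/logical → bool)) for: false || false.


Operand types: bool || bool
Rule: logical operators take bool operands and yield bool
Result type: bool


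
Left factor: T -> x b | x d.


Common prefix: 'x'
Factored: T -> x T', T' -> b | d


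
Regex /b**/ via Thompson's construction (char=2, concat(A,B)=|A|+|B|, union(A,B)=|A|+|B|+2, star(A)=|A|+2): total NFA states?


Syntax tree has 1 char leaf(s), 0 union(s), 2 star(s)
chars contribute 1×2 = 2; each union adds +2; each star adds +2
Total: 2 + 0 + 4 = 6 states


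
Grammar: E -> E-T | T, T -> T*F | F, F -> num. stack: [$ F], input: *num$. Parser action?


'F' (not preceded by T*) is the handle for T -> F
Action: reduce (T -> F)


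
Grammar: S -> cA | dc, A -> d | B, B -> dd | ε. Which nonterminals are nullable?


A nonterminal is nullable iff some alternative derives ε (directly, or every symbol in it is nullable)
Nullable: {A, B}


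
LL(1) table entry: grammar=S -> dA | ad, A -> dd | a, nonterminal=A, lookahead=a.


For [A, a]: 'a' ∈ FIRST(a)
Entry: A -> a


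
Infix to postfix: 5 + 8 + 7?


Left to right (same or higher precedence on left)
Postfix: 5 8 + 7 +


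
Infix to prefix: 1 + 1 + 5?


left-to-right (same/higher precedence on left): tree is (+ (+ 1 1) 5)
Prefix: + + 1 1 5


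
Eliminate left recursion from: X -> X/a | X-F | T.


Left-recursive alternatives: X/a, X-F; non-recursive: T
Introduce X': X -> TX', X' -> /aX' | -FX' | ε


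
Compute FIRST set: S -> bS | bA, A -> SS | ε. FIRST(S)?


Per alternative of S: FIRST(bS) = {b}; FIRST(bA) = {b}
FIRST(S) = {b}


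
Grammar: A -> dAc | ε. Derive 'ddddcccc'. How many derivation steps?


Derivation: A => dAc => ddAcc => dddAccc => ddddAcccc => ddddcccc
Steps: 5


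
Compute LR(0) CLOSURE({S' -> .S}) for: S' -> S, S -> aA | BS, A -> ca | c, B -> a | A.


Start: S' -> .S
For each item with dot before a nonterminal B, add B -> .γ for every B-production
Closure: [S' -> .S, S -> .aA, S -> .BS, B -> .a, B -> .A, A -> .ca, A -> .c]


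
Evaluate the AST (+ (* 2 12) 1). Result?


Evaluate inner: (* 2 12) = 24
Evaluate root: (+ 24 1) = 25
Result: 25


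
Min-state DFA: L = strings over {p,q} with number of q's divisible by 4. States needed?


Track (count of q) mod 4: states 0..3, accept at 0
Minimal DFA: 4 states


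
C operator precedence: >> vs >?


'>>' is shift (level 8); '>' is relational (level 7)
Higher level binds tighter
'>>' has higher precedence than '>'


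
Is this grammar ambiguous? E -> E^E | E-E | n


'n^n-n' has two parse trees (no precedence encoded between ^ and -)
Ambiguous


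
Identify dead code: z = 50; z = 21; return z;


first assignment to z is overwritten before any read
Dead: 'z = 50'


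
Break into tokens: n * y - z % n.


Scan left to right, longest-match per lexeme
Tokens: ID(n), OP(*), ID(y), OP(-), ID(z), OP(%), ID(n)


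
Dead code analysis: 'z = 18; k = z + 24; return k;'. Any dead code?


z is read by k's definition; k is returned
No dead code


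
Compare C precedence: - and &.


'-' is additive (level 9); '&' is bitwise AND (level 5)
Higher level binds tighter
'-' has higher precedence than '&'


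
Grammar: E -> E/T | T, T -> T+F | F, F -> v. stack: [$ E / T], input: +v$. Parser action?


'+' can extend T; shift to build T -> T+F
Action: shift


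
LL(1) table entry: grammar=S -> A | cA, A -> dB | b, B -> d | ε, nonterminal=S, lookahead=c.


For [S, c]: 'c' ∈ FIRST(cA)
Entry: S -> cA


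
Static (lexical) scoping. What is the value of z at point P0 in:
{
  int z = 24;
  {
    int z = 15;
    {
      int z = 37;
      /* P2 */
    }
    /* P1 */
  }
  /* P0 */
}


z declared in the same block as P0
z = 24


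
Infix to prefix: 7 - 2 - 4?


left-to-right (same/higher precedence on left): tree is (- (- 7 2) 4)
Prefix: - - 7 2 4


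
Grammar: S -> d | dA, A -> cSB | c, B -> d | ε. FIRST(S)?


Per alternative of S: FIRST(d) = {d}; FIRST(dA) = {d}
FIRST(S) = {d}


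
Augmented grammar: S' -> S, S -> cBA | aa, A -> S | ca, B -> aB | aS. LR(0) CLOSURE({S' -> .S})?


Start: S' -> .S
For each item with dot before a nonterminal B, add B -> .γ for every B-production
Closure: [S' -> .S, S -> .cBA, S -> .aa]


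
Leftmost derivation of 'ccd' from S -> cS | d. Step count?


Derivation: S => cS => ccS => ccd
Steps: 3


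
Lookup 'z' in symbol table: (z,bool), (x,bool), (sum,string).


Lookup 'z' → type bool


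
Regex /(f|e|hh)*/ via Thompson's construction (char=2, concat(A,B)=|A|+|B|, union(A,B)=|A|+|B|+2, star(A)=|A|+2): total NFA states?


Syntax tree has 4 char leaf(s), 2 union(s), 1 star(s)
chars contribute 4×2 = 8; each union adds +2; each star adds +2
Total: 8 + 4 + 2 = 14 states


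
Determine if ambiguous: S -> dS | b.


right-linear, alternatives start with distinct terminals 'd' vs 'b': unique leftmost derivation
Unambiguous


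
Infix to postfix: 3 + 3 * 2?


* has higher precedence, evaluate 3*2 first
Postfix: 3 3 2 * +


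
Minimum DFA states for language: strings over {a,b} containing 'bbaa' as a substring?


KMP-style automaton: 4 progress states + 1 absorbing accept = 5
Minimal DFA: 5 states


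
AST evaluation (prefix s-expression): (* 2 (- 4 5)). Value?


Evaluate inner: (- 4 5) = -1
Evaluate root: (* 2 -1) = -2
Result: -2


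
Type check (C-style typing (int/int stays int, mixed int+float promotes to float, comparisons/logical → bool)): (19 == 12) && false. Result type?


Operand types: bool && bool
Rule: logical operators take bool operands and yield bool
Result type: bool


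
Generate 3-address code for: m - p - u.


Break into single-operator statements:
t1 = m - p
t2 = t1 - u


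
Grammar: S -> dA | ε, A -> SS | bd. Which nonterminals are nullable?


A nonterminal is nullable iff some alternative derives ε (directly, or every symbol in it is nullable)
Nullable: {A, S}


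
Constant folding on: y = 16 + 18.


16 + 18 = 34 at compile time
Optimized: y = 34


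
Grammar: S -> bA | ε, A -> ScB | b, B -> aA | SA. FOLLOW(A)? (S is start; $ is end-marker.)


$ ∈ FOLLOW(S). For each A -> αBβ: add FIRST(β)\{ε} to FOLLOW(B); if β nullable, add FOLLOW(A).
FOLLOW(A) = {$, b, c}


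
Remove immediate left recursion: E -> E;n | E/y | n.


Left-recursive alternatives: E;n, E/y; non-recursive: n
Introduce E': E -> nE', E' -> ;nE' | /yE' | ε


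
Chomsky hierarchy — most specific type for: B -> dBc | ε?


Single nonterminal LHS, but d^n c^n is not regular
Classification: Type 2 (Context-Free)


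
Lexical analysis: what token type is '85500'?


Pattern: digits only
Type: INTEGER_LITERAL


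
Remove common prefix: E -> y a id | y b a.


Common prefix: 'y'
Factored: E -> y E', E' -> a id | b a


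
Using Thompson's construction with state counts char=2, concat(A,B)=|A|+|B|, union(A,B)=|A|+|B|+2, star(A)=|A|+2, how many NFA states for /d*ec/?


Syntax tree has 3 char leaf(s), 0 union(s), 1 star(s)
chars contribute 3×2 = 6; each union adds +2; each star adds +2
Total: 6 + 0 + 2 = 8 states


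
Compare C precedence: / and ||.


'/' is multiplicative (level 10); '||' is logical OR (level 1)
Higher level binds tighter
'/' has higher precedence than '||'


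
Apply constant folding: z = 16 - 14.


16 - 14 = 2 at compile time
Optimized: z = 2


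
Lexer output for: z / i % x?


Scan left to right, longest-match per lexeme
Tokens: ID(z), OP(/), ID(i), OP(%), ID(x)


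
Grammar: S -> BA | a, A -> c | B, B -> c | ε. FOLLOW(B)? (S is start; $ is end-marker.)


$ ∈ FOLLOW(S). For each A -> αBβ: add FIRST(β)\{ε} to FOLLOW(B); if β nullable, add FOLLOW(A).
FOLLOW(B) = {$, c}


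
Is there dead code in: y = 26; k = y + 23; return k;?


y is read by k's definition; k is returned
No dead code


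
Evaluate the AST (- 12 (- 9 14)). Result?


Evaluate inner: (- 9 14) = -5
Evaluate root: (- 12 -5) = 17
Result: 17


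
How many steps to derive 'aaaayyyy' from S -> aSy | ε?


Derivation: S => aSy => aaSyy => aaaSyyy => aaaaSyyyy => aaaayyyy
Steps: 5


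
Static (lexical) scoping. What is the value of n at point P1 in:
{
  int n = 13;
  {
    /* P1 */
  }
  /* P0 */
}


P1's block does not declare n; resolves to the enclosing declaration at depth 0
n = 13


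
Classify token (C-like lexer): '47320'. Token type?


Pattern: digits only
Type: INTEGER_LITERAL


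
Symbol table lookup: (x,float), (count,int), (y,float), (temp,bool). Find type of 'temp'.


Lookup 'temp' → type bool


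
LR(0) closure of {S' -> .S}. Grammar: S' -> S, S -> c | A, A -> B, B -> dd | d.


Start: S' -> .S
For each item with dot before a nonterminal B, add B -> .γ for every B-production
Closure: [S' -> .S, S -> .c, S -> .A, A -> .B, B -> .dd, B -> .d]


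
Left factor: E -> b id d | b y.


Common prefix: 'b'
Factored: E -> b E', E' -> id d | y


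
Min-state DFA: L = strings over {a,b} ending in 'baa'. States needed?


Track the longest suffix of input matching a prefix of 'baa': 4 classes (prefixes of length 0..3)
Minimal DFA: 4 states


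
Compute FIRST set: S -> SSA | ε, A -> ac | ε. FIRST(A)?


Per alternative of A: FIRST(ac) = {a}; FIRST(ε) = {ε}
FIRST(A) = {a, ε}


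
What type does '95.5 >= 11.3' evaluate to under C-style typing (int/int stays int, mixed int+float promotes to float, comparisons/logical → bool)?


Operand types: float >= float
Rule: comparison yields bool
Result type: bool


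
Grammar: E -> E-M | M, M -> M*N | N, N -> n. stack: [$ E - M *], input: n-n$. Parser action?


no handle; shift 'n'
Action: shift


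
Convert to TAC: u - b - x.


Break into single-operator statements:
t1 = u - b
t2 = t1 - x


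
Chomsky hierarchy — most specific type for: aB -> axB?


LHS has context (more than one symbol) and |LHS| ≤ |RHS|
Classification: Type 1 (Context-Sensitive)


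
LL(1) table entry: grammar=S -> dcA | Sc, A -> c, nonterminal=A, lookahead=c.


For [A, c]: 'c' ∈ FIRST(c)
Entry: A -> c


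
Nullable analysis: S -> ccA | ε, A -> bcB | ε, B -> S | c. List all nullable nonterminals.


A nonterminal is nullable iff some alternative derives ε (directly, or every symbol in it is nullable)
Nullable: {A, B, S}


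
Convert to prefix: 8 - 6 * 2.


'*' binds tighter: tree is (- 8 (* 6 2))
Prefix: - 8 * 6 2


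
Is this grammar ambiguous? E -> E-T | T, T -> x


precedence layered via separate nonterminal T: deterministic
Unambiguous


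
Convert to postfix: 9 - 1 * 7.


* has higher precedence, evaluate 1*7 first
Postfix: 9 1 7 * -


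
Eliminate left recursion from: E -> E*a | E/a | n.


Left-recursive alternatives: E*a, E/a; non-recursive: n
Introduce E': E -> nE', E' -> *aE' | /aE' | ε


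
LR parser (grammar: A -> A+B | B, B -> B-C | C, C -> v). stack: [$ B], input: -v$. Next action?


shift '-' to continue B -> B-C
Action: shift


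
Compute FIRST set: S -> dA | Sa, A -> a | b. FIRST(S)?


Per alternative of S: FIRST(dA) = {d}; FIRST(Sa) = {d}
FIRST(S) = {d}


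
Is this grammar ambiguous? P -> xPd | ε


balanced x^n…d^n: each string has a unique parse
Unambiguous


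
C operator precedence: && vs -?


'-' is additive (level 9); '&&' is logical AND (level 2)
Higher level binds tighter
'-' has higher precedence than '&&'


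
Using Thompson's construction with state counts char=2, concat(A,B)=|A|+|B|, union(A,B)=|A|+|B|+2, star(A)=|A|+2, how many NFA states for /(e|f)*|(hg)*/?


Syntax tree has 4 char leaf(s), 2 union(s), 2 star(s)
chars contribute 4×2 = 8; each union adds +2; each star adds +2
Total: 8 + 4 + 4 = 16 states


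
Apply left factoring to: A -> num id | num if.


Common prefix: 'num'
Factored: A -> num A', A' -> id | if


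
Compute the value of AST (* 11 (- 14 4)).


Evaluate inner: (- 14 4) = 10
Evaluate root: (* 11 10) = 110
Result: 110


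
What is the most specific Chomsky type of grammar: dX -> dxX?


LHS has context (more than one symbol) and |LHS| ≤ |RHS|
Classification: Type 1 (Context-Sensitive)


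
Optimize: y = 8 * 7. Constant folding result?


8 * 7 = 56 at compile time
Optimized: y = 56


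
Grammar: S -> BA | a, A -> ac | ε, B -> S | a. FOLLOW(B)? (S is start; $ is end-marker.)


$ ∈ FOLLOW(S). For each A -> αBβ: add FIRST(β)\{ε} to FOLLOW(B); if β nullable, add FOLLOW(A).
FOLLOW(B) = {$, a}


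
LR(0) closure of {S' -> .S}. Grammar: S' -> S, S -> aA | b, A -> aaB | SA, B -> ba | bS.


Start: S' -> .S
For each item with dot before a nonterminal B, add B -> .γ for every B-production
Closure: [S' -> .S, S -> .aA, S -> .b]


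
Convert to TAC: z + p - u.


Break into single-operator statements:
t1 = z + p
t2 = t1 - u


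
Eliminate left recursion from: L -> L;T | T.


Left-recursive alternatives: L;T; non-recursive: T
Introduce L': L -> TL', L' -> ;TL' | ε


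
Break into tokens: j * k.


Scan left to right, longest-match per lexeme
Tokens: ID(j), OP(*), ID(k)


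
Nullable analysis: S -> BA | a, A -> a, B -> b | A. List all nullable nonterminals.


A nonterminal is nullable iff some alternative derives ε (directly, or every symbol in it is nullable)
Nullable: {}


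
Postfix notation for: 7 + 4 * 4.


* has higher precedence, evaluate 4*4 first
Postfix: 7 4 4 * +


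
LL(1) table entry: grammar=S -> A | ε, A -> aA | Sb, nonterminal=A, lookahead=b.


For [A, b]: 'b' ∈ FIRST(Sb)
Entry: A -> Sb


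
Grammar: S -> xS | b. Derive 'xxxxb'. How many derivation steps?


Derivation: S => xS => xxS => xxxS => xxxxS => xxxxb
Steps: 5


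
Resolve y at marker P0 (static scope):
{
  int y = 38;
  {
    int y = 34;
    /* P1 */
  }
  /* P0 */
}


y declared in the same block as P0
y = 38


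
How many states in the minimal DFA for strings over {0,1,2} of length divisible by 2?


Track length mod 2: states 0..1, accept at 0
Minimal DFA: 2 states


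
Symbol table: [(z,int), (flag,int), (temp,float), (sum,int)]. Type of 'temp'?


Lookup 'temp' → type float


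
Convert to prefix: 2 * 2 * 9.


left-to-right (same/higher precedence on left): tree is (* (* 2 2) 9)
Prefix: * * 2 2 9


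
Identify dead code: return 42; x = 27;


statement follows a return and is unreachable
Dead: 'x = 27'


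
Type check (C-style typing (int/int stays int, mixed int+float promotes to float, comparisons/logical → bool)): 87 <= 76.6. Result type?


Operand types: int <= float
Rule: comparison yields bool
Result type: bool


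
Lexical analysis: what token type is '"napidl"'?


Pattern: double-quoted sequence
Type: STRING_LITERAL


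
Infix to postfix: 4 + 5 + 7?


Left to right (same or higher precedence on left)
Postfix: 4 5 + 7 +


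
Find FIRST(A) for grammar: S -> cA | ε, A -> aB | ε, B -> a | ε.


Per alternative of A: FIRST(aB) = {a}; FIRST(ε) = {ε}
FIRST(A) = {a, ε}


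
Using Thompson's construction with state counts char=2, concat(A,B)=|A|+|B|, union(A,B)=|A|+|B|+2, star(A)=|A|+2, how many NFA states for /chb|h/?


Syntax tree has 4 char leaf(s), 1 union(s), 0 star(s)
chars contribute 4×2 = 8; each union adds +2; each star adds +2
Total: 8 + 2 + 0 = 10 states


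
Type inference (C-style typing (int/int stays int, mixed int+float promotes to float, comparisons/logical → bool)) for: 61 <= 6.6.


Operand types: int <= float
Rule: comparison yields bool
Result type: bool


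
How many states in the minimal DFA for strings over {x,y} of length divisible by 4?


Track length mod 4: states 0..3, accept at 0
Minimal DFA: 4 states


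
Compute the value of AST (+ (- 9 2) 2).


Evaluate inner: (- 9 2) = 7
Evaluate root: (+ 7 2) = 9
Result: 9


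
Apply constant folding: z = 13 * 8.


13 * 8 = 104 at compile time
Optimized: z = 104


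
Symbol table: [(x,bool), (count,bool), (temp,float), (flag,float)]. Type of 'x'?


Lookup 'x' → type bool


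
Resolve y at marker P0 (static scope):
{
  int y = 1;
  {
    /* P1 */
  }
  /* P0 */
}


y declared in the same block as P0
y = 1


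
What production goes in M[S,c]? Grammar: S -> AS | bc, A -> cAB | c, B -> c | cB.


For [S, c]: 'c' ∈ FIRST(AS)
Entry: S -> AS


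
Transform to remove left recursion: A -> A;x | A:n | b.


Left-recursive alternatives: A;x, A:n; non-recursive: b
Introduce A': A -> bA', A' -> ;xA' | :nA' | ε
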